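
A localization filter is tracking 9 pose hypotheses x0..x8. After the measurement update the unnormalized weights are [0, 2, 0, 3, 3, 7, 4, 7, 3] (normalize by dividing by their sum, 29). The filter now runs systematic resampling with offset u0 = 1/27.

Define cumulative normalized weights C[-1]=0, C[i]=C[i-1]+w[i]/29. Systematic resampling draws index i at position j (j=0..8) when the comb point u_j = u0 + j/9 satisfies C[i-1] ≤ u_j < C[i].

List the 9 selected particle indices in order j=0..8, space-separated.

C = [0, 2/29, 2/29, 5/29, 8/29, 15/29, 19/29, 26/29, 1]
j=0: u_0=1/27 ∈ [0, 2/29) → index 1
j=1: u_1=4/27 ∈ [2/29, 5/29) → index 3
j=2: u_2=7/27 ∈ [5/29, 8/29) → index 4
j=3: u_3=10/27 ∈ [8/29, 15/29) → index 5
j=4: u_4=13/27 ∈ [8/29, 15/29) → index 5
j=5: u_5=16/27 ∈ [15/29, 19/29) → index 6
j=6: u_6=19/27 ∈ [19/29, 26/29) → index 7
j=7: u_7=22/27 ∈ [19/29, 26/29) → index 7
j=8: u_8=25/27 ∈ [26/29, 1) → index 8

1 3 4 5 5 6 7 7 8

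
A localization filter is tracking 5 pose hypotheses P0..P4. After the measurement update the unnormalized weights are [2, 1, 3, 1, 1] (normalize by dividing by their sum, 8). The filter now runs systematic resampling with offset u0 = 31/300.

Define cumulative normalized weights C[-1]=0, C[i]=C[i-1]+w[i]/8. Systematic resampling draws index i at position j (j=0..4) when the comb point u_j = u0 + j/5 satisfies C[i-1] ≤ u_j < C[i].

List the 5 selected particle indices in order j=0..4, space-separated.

0 1 2 2 4

C = [1/4, 3/8, 3/4, 7/8, 1]
j=0: u_0=31/300 ∈ [0, 1/4) → index 0
j=1: u_1=91/300 ∈ [1/4, 3/8) → index 1
j=2: u_2=151/300 ∈ [3/8, 3/4) → index 2
j=3: u_3=211/300 ∈ [3/8, 3/4) → index 2
j=4: u_4=271/300 ∈ [7/8, 1) → index 4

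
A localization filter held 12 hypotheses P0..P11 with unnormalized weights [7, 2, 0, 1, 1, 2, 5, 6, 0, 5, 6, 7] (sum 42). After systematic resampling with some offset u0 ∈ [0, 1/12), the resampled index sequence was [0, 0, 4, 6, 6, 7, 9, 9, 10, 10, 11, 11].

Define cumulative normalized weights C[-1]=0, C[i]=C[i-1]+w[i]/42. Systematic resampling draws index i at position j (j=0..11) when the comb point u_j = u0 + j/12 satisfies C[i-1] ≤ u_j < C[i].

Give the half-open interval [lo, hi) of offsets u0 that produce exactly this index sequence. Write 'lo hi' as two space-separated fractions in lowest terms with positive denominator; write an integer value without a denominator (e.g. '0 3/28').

1/14 1/12

C = [1/6, 3/14, 3/14, 5/21, 11/42, 13/42, 3/7, 4/7, 4/7, 29/42, 5/6, 1]
j=0 picked index 0: u0 ∈ [0, 1/6)
j=1 picked index 0: u0 ∈ [-1/12, 1/12)
j=2 picked index 4: u0 ∈ [1/14, 2/21)
j=3 picked index 6: u0 ∈ [5/84, 5/28)
j=4 picked index 6: u0 ∈ [-1/42, 2/21)
j=5 picked index 7: u0 ∈ [1/84, 13/84)
j=6 picked index 9: u0 ∈ [1/14, 4/21)
j=7 picked index 9: u0 ∈ [-1/84, 3/28)
j=8 picked index 10: u0 ∈ [1/42, 1/6)
j=9 picked index 10: u0 ∈ [-5/84, 1/12)
j=10 picked index 11: u0 ∈ [0, 1/6)
j=11 picked index 11: u0 ∈ [-1/12, 1/12)
intersection: [1/14, 1/12)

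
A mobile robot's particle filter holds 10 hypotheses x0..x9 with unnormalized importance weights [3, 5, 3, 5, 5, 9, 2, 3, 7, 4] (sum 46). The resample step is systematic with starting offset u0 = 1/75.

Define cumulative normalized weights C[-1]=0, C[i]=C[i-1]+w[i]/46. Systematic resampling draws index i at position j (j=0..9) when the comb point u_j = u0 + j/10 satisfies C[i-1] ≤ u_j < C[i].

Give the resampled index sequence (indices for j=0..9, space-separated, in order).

0 1 2 3 4 5 5 7 8 9

C = [3/46, 4/23, 11/46, 8/23, 21/46, 15/23, 16/23, 35/46, 21/23, 1]
j=0: u_0=1/75 ∈ [0, 3/46) → index 0
j=1: u_1=17/150 ∈ [3/46, 4/23) → index 1
j=2: u_2=16/75 ∈ [4/23, 11/46) → index 2
j=3: u_3=47/150 ∈ [11/46, 8/23) → index 3
j=4: u_4=31/75 ∈ [8/23, 21/46) → index 4
j=5: u_5=77/150 ∈ [21/46, 15/23) → index 5
j=6: u_6=46/75 ∈ [21/46, 15/23) → index 5
j=7: u_7=107/150 ∈ [16/23, 35/46) → index 7
j=8: u_8=61/75 ∈ [35/46, 21/23) → index 8
j=9: u_9=137/150 ∈ [21/23, 1) → index 9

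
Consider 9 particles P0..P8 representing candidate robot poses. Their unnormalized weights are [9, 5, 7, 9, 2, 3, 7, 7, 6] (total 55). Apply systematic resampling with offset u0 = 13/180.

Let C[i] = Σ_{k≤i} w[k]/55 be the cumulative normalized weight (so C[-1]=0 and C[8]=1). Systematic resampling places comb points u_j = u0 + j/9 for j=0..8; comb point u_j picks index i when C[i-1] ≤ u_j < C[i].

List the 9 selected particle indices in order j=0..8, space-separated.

0 1 2 3 3 5 6 7 8

C = [9/55, 14/55, 21/55, 6/11, 32/55, 7/11, 42/55, 49/55, 1]
j=0: u_0=13/180 ∈ [0, 9/55) → index 0
j=1: u_1=11/60 ∈ [9/55, 14/55) → index 1
j=2: u_2=53/180 ∈ [14/55, 21/55) → index 2
j=3: u_3=73/180 ∈ [21/55, 6/11) → index 3
j=4: u_4=31/60 ∈ [21/55, 6/11) → index 3
j=5: u_5=113/180 ∈ [32/55, 7/11) → index 5
j=6: u_6=133/180 ∈ [7/11, 42/55) → index 6
j=7: u_7=17/20 ∈ [42/55, 49/55) → index 7
j=8: u_8=173/180 ∈ [49/55, 1) → index 8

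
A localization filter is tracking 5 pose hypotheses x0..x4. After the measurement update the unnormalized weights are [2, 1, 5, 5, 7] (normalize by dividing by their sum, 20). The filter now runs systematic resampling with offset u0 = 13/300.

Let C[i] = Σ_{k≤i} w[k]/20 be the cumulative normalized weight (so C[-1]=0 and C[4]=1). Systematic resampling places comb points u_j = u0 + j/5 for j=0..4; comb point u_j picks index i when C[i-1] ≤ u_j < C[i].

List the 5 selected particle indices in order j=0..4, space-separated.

C = [1/10, 3/20, 2/5, 13/20, 1]
j=0: u_0=13/300 ∈ [0, 1/10) → index 0
j=1: u_1=73/300 ∈ [3/20, 2/5) → index 2
j=2: u_2=133/300 ∈ [2/5, 13/20) → index 3
j=3: u_3=193/300 ∈ [2/5, 13/20) → index 3
j=4: u_4=253/300 ∈ [13/20, 1) → index 4

0 2 3 3 4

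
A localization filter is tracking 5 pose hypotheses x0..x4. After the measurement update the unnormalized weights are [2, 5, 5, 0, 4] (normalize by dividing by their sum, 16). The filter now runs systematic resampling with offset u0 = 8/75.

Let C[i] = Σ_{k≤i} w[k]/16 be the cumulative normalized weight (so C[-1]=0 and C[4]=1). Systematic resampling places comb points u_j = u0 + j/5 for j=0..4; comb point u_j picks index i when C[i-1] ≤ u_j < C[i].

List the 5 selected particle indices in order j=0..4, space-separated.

C = [1/8, 7/16, 3/4, 3/4, 1]
j=0: u_0=8/75 ∈ [0, 1/8) → index 0
j=1: u_1=23/75 ∈ [1/8, 7/16) → index 1
j=2: u_2=38/75 ∈ [7/16, 3/4) → index 2
j=3: u_3=53/75 ∈ [7/16, 3/4) → index 2
j=4: u_4=68/75 ∈ [3/4, 1) → index 4

0 1 2 2 4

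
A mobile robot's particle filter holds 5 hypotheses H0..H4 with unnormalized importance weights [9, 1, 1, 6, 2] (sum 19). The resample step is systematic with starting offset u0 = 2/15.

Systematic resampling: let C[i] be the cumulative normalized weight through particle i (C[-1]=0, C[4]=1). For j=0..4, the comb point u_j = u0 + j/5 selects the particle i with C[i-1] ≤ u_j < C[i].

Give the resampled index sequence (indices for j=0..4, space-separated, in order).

0 0 2 3 4

C = [9/19, 10/19, 11/19, 17/19, 1]
j=0: u_0=2/15 ∈ [0, 9/19) → index 0
j=1: u_1=1/3 ∈ [0, 9/19) → index 0
j=2: u_2=8/15 ∈ [10/19, 11/19) → index 2
j=3: u_3=11/15 ∈ [11/19, 17/19) → index 3
j=4: u_4=14/15 ∈ [17/19, 1) → index 4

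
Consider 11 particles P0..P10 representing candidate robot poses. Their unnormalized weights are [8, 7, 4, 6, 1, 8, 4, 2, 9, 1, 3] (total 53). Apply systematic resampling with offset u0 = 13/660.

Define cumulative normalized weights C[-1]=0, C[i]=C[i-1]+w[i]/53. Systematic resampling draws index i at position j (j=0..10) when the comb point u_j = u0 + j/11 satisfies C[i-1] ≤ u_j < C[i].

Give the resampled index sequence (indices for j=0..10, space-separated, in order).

C = [8/53, 15/53, 19/53, 25/53, 26/53, 34/53, 38/53, 40/53, 49/53, 50/53, 1]
j=0: u_0=13/660 ∈ [0, 8/53) → index 0
j=1: u_1=73/660 ∈ [0, 8/53) → index 0
j=2: u_2=133/660 ∈ [8/53, 15/53) → index 1
j=3: u_3=193/660 ∈ [15/53, 19/53) → index 2
j=4: u_4=23/60 ∈ [19/53, 25/53) → index 3
j=5: u_5=313/660 ∈ [25/53, 26/53) → index 4
j=6: u_6=373/660 ∈ [26/53, 34/53) → index 5
j=7: u_7=433/660 ∈ [34/53, 38/53) → index 6
j=8: u_8=493/660 ∈ [38/53, 40/53) → index 7
j=9: u_9=553/660 ∈ [40/53, 49/53) → index 8
j=10: u_10=613/660 ∈ [49/53, 50/53) → index 9

0 0 1 2 3 4 5 6 7 8 9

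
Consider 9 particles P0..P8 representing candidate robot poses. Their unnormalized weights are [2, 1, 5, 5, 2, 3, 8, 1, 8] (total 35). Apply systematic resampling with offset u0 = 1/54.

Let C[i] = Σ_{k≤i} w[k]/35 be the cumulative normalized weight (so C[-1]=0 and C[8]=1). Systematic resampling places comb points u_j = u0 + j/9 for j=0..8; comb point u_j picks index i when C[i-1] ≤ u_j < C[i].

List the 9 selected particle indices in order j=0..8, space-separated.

0 2 3 3 5 6 6 8 8

C = [2/35, 3/35, 8/35, 13/35, 3/7, 18/35, 26/35, 27/35, 1]
j=0: u_0=1/54 ∈ [0, 2/35) → index 0
j=1: u_1=7/54 ∈ [3/35, 8/35) → index 2
j=2: u_2=13/54 ∈ [8/35, 13/35) → index 3
j=3: u_3=19/54 ∈ [8/35, 13/35) → index 3
j=4: u_4=25/54 ∈ [3/7, 18/35) → index 5
j=5: u_5=31/54 ∈ [18/35, 26/35) → index 6
j=6: u_6=37/54 ∈ [18/35, 26/35) → index 6
j=7: u_7=43/54 ∈ [27/35, 1) → index 8
j=8: u_8=49/54 ∈ [27/35, 1) → index 8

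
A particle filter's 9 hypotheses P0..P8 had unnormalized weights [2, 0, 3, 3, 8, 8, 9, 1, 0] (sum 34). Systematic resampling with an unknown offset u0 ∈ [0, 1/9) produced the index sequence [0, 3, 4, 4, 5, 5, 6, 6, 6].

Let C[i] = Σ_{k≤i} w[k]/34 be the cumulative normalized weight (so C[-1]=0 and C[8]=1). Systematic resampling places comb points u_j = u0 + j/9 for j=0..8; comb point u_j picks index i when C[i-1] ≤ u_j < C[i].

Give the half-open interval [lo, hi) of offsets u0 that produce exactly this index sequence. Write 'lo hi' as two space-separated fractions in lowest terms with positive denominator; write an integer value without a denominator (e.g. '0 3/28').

C = [1/17, 1/17, 5/34, 4/17, 8/17, 12/17, 33/34, 1, 1]
j=0 picked index 0: u0 ∈ [0, 1/17)
j=1 picked index 3: u0 ∈ [11/306, 19/153)
j=2 picked index 4: u0 ∈ [2/153, 38/153)
j=3 picked index 4: u0 ∈ [-5/51, 7/51)
j=4 picked index 5: u0 ∈ [4/153, 40/153)
j=5 picked index 5: u0 ∈ [-13/153, 23/153)
j=6 picked index 6: u0 ∈ [2/51, 31/102)
j=7 picked index 6: u0 ∈ [-11/153, 59/306)
j=8 picked index 6: u0 ∈ [-28/153, 25/306)
intersection: [2/51, 1/17)

2/51 1/17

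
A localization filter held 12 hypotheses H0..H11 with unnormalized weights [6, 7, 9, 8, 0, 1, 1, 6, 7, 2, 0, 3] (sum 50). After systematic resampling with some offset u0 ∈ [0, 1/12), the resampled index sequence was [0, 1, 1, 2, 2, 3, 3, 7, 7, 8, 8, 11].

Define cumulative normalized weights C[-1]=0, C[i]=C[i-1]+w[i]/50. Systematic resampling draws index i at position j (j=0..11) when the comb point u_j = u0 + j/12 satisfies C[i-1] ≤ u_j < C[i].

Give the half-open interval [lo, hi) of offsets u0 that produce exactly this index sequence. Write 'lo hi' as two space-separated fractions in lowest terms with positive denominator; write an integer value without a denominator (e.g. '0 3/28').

17/300 1/15

C = [3/25, 13/50, 11/25, 3/5, 3/5, 31/50, 16/25, 19/25, 9/10, 47/50, 47/50, 1]
j=0 picked index 0: u0 ∈ [0, 3/25)
j=1 picked index 1: u0 ∈ [11/300, 53/300)
j=2 picked index 1: u0 ∈ [-7/150, 7/75)
j=3 picked index 2: u0 ∈ [1/100, 19/100)
j=4 picked index 2: u0 ∈ [-11/150, 8/75)
j=5 picked index 3: u0 ∈ [7/300, 11/60)
j=6 picked index 3: u0 ∈ [-3/50, 1/10)
j=7 picked index 7: u0 ∈ [17/300, 53/300)
j=8 picked index 7: u0 ∈ [-2/75, 7/75)
j=9 picked index 8: u0 ∈ [1/100, 3/20)
j=10 picked index 8: u0 ∈ [-11/150, 1/15)
j=11 picked index 11: u0 ∈ [7/300, 1/12)
intersection: [17/300, 1/15)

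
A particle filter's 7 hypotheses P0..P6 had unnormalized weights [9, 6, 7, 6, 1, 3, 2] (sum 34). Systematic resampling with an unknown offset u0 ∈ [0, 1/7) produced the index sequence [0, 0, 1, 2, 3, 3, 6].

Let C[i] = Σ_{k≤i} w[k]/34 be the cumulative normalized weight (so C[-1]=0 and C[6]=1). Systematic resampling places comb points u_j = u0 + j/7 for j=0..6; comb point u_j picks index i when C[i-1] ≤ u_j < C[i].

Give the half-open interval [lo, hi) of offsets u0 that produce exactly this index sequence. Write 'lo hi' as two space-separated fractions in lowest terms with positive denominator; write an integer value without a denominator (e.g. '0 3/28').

C = [9/34, 15/34, 11/17, 14/17, 29/34, 16/17, 1]
j=0 picked index 0: u0 ∈ [0, 9/34)
j=1 picked index 0: u0 ∈ [-1/7, 29/238)
j=2 picked index 1: u0 ∈ [-5/238, 37/238)
j=3 picked index 2: u0 ∈ [3/238, 26/119)
j=4 picked index 3: u0 ∈ [9/119, 30/119)
j=5 picked index 3: u0 ∈ [-8/119, 13/119)
j=6 picked index 6: u0 ∈ [10/119, 1/7)
intersection: [10/119, 13/119)

10/119 13/119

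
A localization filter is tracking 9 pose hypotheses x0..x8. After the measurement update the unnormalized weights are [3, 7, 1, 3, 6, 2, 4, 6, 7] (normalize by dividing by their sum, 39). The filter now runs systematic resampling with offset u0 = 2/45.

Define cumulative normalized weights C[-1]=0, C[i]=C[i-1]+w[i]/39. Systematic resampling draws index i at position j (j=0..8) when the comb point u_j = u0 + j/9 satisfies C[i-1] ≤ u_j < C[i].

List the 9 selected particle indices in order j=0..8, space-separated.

0 1 2 4 4 6 7 8 8

C = [1/13, 10/39, 11/39, 14/39, 20/39, 22/39, 2/3, 32/39, 1]
j=0: u_0=2/45 ∈ [0, 1/13) → index 0
j=1: u_1=7/45 ∈ [1/13, 10/39) → index 1
j=2: u_2=4/15 ∈ [10/39, 11/39) → index 2
j=3: u_3=17/45 ∈ [14/39, 20/39) → index 4
j=4: u_4=22/45 ∈ [14/39, 20/39) → index 4
j=5: u_5=3/5 ∈ [22/39, 2/3) → index 6
j=6: u_6=32/45 ∈ [2/3, 32/39) → index 7
j=7: u_7=37/45 ∈ [32/39, 1) → index 8
j=8: u_8=14/15 ∈ [32/39, 1) → index 8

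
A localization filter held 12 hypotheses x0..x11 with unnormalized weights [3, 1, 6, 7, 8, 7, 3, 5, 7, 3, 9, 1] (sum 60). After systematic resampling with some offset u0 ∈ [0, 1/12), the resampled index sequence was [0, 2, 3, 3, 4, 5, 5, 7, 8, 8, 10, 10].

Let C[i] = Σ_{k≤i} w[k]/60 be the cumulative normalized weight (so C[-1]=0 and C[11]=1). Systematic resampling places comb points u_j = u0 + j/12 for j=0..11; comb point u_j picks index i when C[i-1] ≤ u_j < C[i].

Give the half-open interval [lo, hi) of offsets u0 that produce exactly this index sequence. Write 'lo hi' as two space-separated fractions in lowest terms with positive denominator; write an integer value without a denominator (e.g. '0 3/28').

C = [1/20, 1/15, 1/6, 17/60, 5/12, 8/15, 7/12, 2/3, 47/60, 5/6, 59/60, 1]
j=0 picked index 0: u0 ∈ [0, 1/20)
j=1 picked index 2: u0 ∈ [-1/60, 1/12)
j=2 picked index 3: u0 ∈ [0, 7/60)
j=3 picked index 3: u0 ∈ [-1/12, 1/30)
j=4 picked index 4: u0 ∈ [-1/20, 1/12)
j=5 picked index 5: u0 ∈ [0, 7/60)
j=6 picked index 5: u0 ∈ [-1/12, 1/30)
j=7 picked index 7: u0 ∈ [0, 1/12)
j=8 picked index 8: u0 ∈ [0, 7/60)
j=9 picked index 8: u0 ∈ [-1/12, 1/30)
j=10 picked index 10: u0 ∈ [0, 3/20)
j=11 picked index 10: u0 ∈ [-1/12, 1/15)
intersection: [0, 1/30)

0 1/30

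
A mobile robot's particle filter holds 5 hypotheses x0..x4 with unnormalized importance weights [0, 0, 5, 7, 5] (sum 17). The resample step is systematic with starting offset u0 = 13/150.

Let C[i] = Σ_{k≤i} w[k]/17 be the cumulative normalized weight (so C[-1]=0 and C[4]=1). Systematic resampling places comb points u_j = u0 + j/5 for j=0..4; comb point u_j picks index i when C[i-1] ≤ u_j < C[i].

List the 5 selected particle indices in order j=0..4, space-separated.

2 2 3 3 4

C = [0, 0, 5/17, 12/17, 1]
j=0: u_0=13/150 ∈ [0, 5/17) → index 2
j=1: u_1=43/150 ∈ [0, 5/17) → index 2
j=2: u_2=73/150 ∈ [5/17, 12/17) → index 3
j=3: u_3=103/150 ∈ [5/17, 12/17) → index 3
j=4: u_4=133/150 ∈ [12/17, 1) → index 4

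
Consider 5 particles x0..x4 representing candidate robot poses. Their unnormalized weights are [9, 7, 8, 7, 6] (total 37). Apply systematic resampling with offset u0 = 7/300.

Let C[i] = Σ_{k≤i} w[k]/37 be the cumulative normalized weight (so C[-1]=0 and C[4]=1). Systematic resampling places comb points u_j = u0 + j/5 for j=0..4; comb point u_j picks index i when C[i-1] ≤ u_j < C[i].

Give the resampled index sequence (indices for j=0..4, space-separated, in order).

C = [9/37, 16/37, 24/37, 31/37, 1]
j=0: u_0=7/300 ∈ [0, 9/37) → index 0
j=1: u_1=67/300 ∈ [0, 9/37) → index 0
j=2: u_2=127/300 ∈ [9/37, 16/37) → index 1
j=3: u_3=187/300 ∈ [16/37, 24/37) → index 2
j=4: u_4=247/300 ∈ [24/37, 31/37) → index 3

0 0 1 2 3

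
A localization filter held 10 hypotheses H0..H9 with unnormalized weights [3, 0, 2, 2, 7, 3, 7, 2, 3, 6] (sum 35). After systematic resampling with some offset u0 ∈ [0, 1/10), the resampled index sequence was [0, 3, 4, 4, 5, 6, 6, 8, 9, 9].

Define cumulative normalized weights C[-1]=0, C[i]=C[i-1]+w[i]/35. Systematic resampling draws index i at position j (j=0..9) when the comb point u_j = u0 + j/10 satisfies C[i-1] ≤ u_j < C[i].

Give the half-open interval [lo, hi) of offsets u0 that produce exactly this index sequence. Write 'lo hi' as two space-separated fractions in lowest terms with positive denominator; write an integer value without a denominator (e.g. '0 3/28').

3/70 3/35

C = [3/35, 3/35, 1/7, 1/5, 2/5, 17/35, 24/35, 26/35, 29/35, 1]
j=0 picked index 0: u0 ∈ [0, 3/35)
j=1 picked index 3: u0 ∈ [3/70, 1/10)
j=2 picked index 4: u0 ∈ [0, 1/5)
j=3 picked index 4: u0 ∈ [-1/10, 1/10)
j=4 picked index 5: u0 ∈ [0, 3/35)
j=5 picked index 6: u0 ∈ [-1/70, 13/70)
j=6 picked index 6: u0 ∈ [-4/35, 3/35)
j=7 picked index 8: u0 ∈ [3/70, 9/70)
j=8 picked index 9: u0 ∈ [1/35, 1/5)
j=9 picked index 9: u0 ∈ [-1/14, 1/10)
intersection: [3/70, 3/35)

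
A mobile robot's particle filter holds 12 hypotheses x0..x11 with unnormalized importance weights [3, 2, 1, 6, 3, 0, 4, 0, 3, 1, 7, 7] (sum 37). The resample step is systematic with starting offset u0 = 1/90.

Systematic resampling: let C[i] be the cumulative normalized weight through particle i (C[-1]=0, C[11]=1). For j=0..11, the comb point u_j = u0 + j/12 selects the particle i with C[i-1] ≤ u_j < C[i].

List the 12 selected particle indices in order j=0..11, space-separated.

0 1 3 3 4 6 6 8 10 10 11 11

C = [3/37, 5/37, 6/37, 12/37, 15/37, 15/37, 19/37, 19/37, 22/37, 23/37, 30/37, 1]
j=0: u_0=1/90 ∈ [0, 3/37) → index 0
j=1: u_1=17/180 ∈ [3/37, 5/37) → index 1
j=2: u_2=8/45 ∈ [6/37, 12/37) → index 3
j=3: u_3=47/180 ∈ [6/37, 12/37) → index 3
j=4: u_4=31/90 ∈ [12/37, 15/37) → index 4
j=5: u_5=77/180 ∈ [15/37, 19/37) → index 6
j=6: u_6=23/45 ∈ [15/37, 19/37) → index 6
j=7: u_7=107/180 ∈ [19/37, 22/37) → index 8
j=8: u_8=61/90 ∈ [23/37, 30/37) → index 10
j=9: u_9=137/180 ∈ [23/37, 30/37) → index 10
j=10: u_10=38/45 ∈ [30/37, 1) → index 11
j=11: u_11=167/180 ∈ [30/37, 1) → index 11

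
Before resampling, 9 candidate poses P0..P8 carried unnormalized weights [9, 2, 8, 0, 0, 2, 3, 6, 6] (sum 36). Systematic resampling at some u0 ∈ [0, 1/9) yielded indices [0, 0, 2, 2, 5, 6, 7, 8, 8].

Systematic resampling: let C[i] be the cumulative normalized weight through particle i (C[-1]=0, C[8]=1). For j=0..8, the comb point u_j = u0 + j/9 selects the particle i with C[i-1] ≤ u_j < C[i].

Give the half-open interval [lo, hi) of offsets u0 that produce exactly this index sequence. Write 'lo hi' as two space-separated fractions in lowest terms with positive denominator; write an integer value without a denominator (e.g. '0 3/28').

1/12 1/9

C = [1/4, 11/36, 19/36, 19/36, 19/36, 7/12, 2/3, 5/6, 1]
j=0 picked index 0: u0 ∈ [0, 1/4)
j=1 picked index 0: u0 ∈ [-1/9, 5/36)
j=2 picked index 2: u0 ∈ [1/12, 11/36)
j=3 picked index 2: u0 ∈ [-1/36, 7/36)
j=4 picked index 5: u0 ∈ [1/12, 5/36)
j=5 picked index 6: u0 ∈ [1/36, 1/9)
j=6 picked index 7: u0 ∈ [0, 1/6)
j=7 picked index 8: u0 ∈ [1/18, 2/9)
j=8 picked index 8: u0 ∈ [-1/18, 1/9)
intersection: [1/12, 1/9)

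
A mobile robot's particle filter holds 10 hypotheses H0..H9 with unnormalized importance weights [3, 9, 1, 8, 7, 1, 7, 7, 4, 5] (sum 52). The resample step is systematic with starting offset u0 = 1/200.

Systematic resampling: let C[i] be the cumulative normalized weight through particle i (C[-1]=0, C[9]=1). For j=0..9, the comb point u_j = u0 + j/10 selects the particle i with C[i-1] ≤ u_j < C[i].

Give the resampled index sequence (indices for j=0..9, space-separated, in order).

C = [3/52, 3/13, 1/4, 21/52, 7/13, 29/52, 9/13, 43/52, 47/52, 1]
j=0: u_0=1/200 ∈ [0, 3/52) → index 0
j=1: u_1=21/200 ∈ [3/52, 3/13) → index 1
j=2: u_2=41/200 ∈ [3/52, 3/13) → index 1
j=3: u_3=61/200 ∈ [1/4, 21/52) → index 3
j=4: u_4=81/200 ∈ [21/52, 7/13) → index 4
j=5: u_5=101/200 ∈ [21/52, 7/13) → index 4
j=6: u_6=121/200 ∈ [29/52, 9/13) → index 6
j=7: u_7=141/200 ∈ [9/13, 43/52) → index 7
j=8: u_8=161/200 ∈ [9/13, 43/52) → index 7
j=9: u_9=181/200 ∈ [47/52, 1) → index 9

0 1 1 3 4 4 6 7 7 9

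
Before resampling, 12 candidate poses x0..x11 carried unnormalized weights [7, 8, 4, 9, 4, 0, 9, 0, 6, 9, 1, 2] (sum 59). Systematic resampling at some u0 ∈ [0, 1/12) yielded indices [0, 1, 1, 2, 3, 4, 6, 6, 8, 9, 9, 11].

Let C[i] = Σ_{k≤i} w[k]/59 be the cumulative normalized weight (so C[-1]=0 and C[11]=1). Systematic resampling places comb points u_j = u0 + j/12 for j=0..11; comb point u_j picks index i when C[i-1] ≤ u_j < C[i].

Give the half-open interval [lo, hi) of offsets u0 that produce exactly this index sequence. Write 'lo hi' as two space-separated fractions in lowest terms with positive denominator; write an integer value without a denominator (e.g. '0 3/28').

C = [7/59, 15/59, 19/59, 28/59, 32/59, 32/59, 41/59, 41/59, 47/59, 56/59, 57/59, 1]
j=0 picked index 0: u0 ∈ [0, 7/59)
j=1 picked index 1: u0 ∈ [25/708, 121/708)
j=2 picked index 1: u0 ∈ [-17/354, 31/354)
j=3 picked index 2: u0 ∈ [1/236, 17/236)
j=4 picked index 3: u0 ∈ [-2/177, 25/177)
j=5 picked index 4: u0 ∈ [41/708, 89/708)
j=6 picked index 6: u0 ∈ [5/118, 23/118)
j=7 picked index 6: u0 ∈ [-29/708, 79/708)
j=8 picked index 8: u0 ∈ [5/177, 23/177)
j=9 picked index 9: u0 ∈ [11/236, 47/236)
j=10 picked index 9: u0 ∈ [-13/354, 41/354)
j=11 picked index 11: u0 ∈ [35/708, 1/12)
intersection: [41/708, 17/236)

41/708 17/236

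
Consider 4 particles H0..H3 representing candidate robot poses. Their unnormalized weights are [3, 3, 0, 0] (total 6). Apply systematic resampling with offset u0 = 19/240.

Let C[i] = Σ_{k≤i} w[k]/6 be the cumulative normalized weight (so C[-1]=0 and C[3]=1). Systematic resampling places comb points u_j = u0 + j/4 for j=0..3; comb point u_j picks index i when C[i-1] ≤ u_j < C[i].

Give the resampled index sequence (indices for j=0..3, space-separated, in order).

C = [1/2, 1, 1, 1]
j=0: u_0=19/240 ∈ [0, 1/2) → index 0
j=1: u_1=79/240 ∈ [0, 1/2) → index 0
j=2: u_2=139/240 ∈ [1/2, 1) → index 1
j=3: u_3=199/240 ∈ [1/2, 1) → index 1

0 0 1 1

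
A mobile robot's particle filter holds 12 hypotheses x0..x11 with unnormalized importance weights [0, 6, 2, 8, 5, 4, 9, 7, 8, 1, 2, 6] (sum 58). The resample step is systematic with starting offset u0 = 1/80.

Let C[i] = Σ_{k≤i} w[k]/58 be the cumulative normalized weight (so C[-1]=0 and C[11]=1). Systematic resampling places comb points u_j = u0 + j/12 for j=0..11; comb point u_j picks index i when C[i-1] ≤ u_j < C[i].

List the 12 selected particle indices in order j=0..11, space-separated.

1 1 3 3 4 5 6 7 7 8 9 11

C = [0, 3/29, 4/29, 8/29, 21/58, 25/58, 17/29, 41/58, 49/58, 25/29, 26/29, 1]
j=0: u_0=1/80 ∈ [0, 3/29) → index 1
j=1: u_1=23/240 ∈ [0, 3/29) → index 1
j=2: u_2=43/240 ∈ [4/29, 8/29) → index 3
j=3: u_3=21/80 ∈ [4/29, 8/29) → index 3
j=4: u_4=83/240 ∈ [8/29, 21/58) → index 4
j=5: u_5=103/240 ∈ [21/58, 25/58) → index 5
j=6: u_6=41/80 ∈ [25/58, 17/29) → index 6
j=7: u_7=143/240 ∈ [17/29, 41/58) → index 7
j=8: u_8=163/240 ∈ [17/29, 41/58) → index 7
j=9: u_9=61/80 ∈ [41/58, 49/58) → index 8
j=10: u_10=203/240 ∈ [49/58, 25/29) → index 9
j=11: u_11=223/240 ∈ [26/29, 1) → index 11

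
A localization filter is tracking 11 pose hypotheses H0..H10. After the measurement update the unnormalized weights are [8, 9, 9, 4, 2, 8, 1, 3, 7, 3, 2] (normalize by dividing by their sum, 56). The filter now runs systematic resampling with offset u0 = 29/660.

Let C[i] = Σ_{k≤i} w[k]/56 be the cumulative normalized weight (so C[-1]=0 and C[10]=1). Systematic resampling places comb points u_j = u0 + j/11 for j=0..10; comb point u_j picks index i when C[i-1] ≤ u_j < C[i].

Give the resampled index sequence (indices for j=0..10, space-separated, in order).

C = [1/7, 17/56, 13/28, 15/28, 4/7, 5/7, 41/56, 11/14, 51/56, 27/28, 1]
j=0: u_0=29/660 ∈ [0, 1/7) → index 0
j=1: u_1=89/660 ∈ [0, 1/7) → index 0
j=2: u_2=149/660 ∈ [1/7, 17/56) → index 1
j=3: u_3=19/60 ∈ [17/56, 13/28) → index 2
j=4: u_4=269/660 ∈ [17/56, 13/28) → index 2
j=5: u_5=329/660 ∈ [13/28, 15/28) → index 3
j=6: u_6=389/660 ∈ [4/7, 5/7) → index 5
j=7: u_7=449/660 ∈ [4/7, 5/7) → index 5
j=8: u_8=509/660 ∈ [41/56, 11/14) → index 7
j=9: u_9=569/660 ∈ [11/14, 51/56) → index 8
j=10: u_10=629/660 ∈ [51/56, 27/28) → index 9

0 0 1 2 2 3 5 5 7 8 9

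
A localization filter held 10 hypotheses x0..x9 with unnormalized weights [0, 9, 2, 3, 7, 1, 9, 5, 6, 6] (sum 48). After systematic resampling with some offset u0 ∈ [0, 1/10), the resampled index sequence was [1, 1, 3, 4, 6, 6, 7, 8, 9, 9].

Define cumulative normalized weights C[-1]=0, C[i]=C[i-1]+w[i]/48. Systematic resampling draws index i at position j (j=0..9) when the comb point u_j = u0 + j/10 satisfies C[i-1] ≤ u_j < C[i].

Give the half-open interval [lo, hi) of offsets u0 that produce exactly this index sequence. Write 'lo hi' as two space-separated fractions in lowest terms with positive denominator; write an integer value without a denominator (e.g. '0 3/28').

3/40 7/80

C = [0, 3/16, 11/48, 7/24, 7/16, 11/24, 31/48, 3/4, 7/8, 1]
j=0 picked index 1: u0 ∈ [0, 3/16)
j=1 picked index 1: u0 ∈ [-1/10, 7/80)
j=2 picked index 3: u0 ∈ [7/240, 11/120)
j=3 picked index 4: u0 ∈ [-1/120, 11/80)
j=4 picked index 6: u0 ∈ [7/120, 59/240)
j=5 picked index 6: u0 ∈ [-1/24, 7/48)
j=6 picked index 7: u0 ∈ [11/240, 3/20)
j=7 picked index 8: u0 ∈ [1/20, 7/40)
j=8 picked index 9: u0 ∈ [3/40, 1/5)
j=9 picked index 9: u0 ∈ [-1/40, 1/10)
intersection: [3/40, 7/80)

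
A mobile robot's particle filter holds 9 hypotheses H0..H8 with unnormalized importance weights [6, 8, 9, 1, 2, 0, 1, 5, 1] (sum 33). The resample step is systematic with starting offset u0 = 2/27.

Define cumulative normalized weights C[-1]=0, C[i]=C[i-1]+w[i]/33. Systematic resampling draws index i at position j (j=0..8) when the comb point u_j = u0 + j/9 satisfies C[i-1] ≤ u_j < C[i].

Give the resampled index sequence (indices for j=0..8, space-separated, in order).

0 1 1 1 2 2 4 7 7

C = [2/11, 14/33, 23/33, 8/11, 26/33, 26/33, 9/11, 32/33, 1]
j=0: u_0=2/27 ∈ [0, 2/11) → index 0
j=1: u_1=5/27 ∈ [2/11, 14/33) → index 1
j=2: u_2=8/27 ∈ [2/11, 14/33) → index 1
j=3: u_3=11/27 ∈ [2/11, 14/33) → index 1
j=4: u_4=14/27 ∈ [14/33, 23/33) → index 2
j=5: u_5=17/27 ∈ [14/33, 23/33) → index 2
j=6: u_6=20/27 ∈ [8/11, 26/33) → index 4
j=7: u_7=23/27 ∈ [9/11, 32/33) → index 7
j=8: u_8=26/27 ∈ [9/11, 32/33) → index 7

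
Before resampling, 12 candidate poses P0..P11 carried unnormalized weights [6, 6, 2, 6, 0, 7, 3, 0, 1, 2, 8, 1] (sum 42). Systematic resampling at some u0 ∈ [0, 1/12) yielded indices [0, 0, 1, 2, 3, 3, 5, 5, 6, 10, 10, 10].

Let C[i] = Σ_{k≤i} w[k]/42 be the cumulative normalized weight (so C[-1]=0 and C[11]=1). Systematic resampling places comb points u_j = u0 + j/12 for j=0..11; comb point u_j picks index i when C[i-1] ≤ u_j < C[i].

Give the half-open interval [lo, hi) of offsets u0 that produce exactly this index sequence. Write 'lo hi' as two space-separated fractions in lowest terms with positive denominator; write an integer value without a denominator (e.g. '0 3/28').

C = [1/7, 2/7, 1/3, 10/21, 10/21, 9/14, 5/7, 5/7, 31/42, 11/14, 41/42, 1]
j=0 picked index 0: u0 ∈ [0, 1/7)
j=1 picked index 0: u0 ∈ [-1/12, 5/84)
j=2 picked index 1: u0 ∈ [-1/42, 5/42)
j=3 picked index 2: u0 ∈ [1/28, 1/12)
j=4 picked index 3: u0 ∈ [0, 1/7)
j=5 picked index 3: u0 ∈ [-1/12, 5/84)
j=6 picked index 5: u0 ∈ [-1/42, 1/7)
j=7 picked index 5: u0 ∈ [-3/28, 5/84)
j=8 picked index 6: u0 ∈ [-1/42, 1/21)
j=9 picked index 10: u0 ∈ [1/28, 19/84)
j=10 picked index 10: u0 ∈ [-1/21, 1/7)
j=11 picked index 10: u0 ∈ [-11/84, 5/84)
intersection: [1/28, 1/21)

1/28 1/21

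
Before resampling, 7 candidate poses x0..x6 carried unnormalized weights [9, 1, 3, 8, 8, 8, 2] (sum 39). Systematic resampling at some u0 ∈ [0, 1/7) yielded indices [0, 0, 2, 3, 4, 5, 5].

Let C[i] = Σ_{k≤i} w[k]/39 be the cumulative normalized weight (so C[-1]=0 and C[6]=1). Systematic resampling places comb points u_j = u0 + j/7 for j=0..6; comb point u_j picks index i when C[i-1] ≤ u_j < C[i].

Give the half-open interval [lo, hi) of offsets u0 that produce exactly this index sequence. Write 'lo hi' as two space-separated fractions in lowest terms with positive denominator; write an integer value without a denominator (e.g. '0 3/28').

8/273 1/21

C = [3/13, 10/39, 1/3, 7/13, 29/39, 37/39, 1]
j=0 picked index 0: u0 ∈ [0, 3/13)
j=1 picked index 0: u0 ∈ [-1/7, 8/91)
j=2 picked index 2: u0 ∈ [-8/273, 1/21)
j=3 picked index 3: u0 ∈ [-2/21, 10/91)
j=4 picked index 4: u0 ∈ [-3/91, 47/273)
j=5 picked index 5: u0 ∈ [8/273, 64/273)
j=6 picked index 5: u0 ∈ [-31/273, 25/273)
intersection: [8/273, 1/21)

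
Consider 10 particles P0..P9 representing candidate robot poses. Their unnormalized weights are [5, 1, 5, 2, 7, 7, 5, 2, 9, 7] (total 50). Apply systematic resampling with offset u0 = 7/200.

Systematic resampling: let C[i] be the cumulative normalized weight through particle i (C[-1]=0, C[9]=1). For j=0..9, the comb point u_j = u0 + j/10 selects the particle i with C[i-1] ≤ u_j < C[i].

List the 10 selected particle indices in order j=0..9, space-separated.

C = [1/10, 3/25, 11/50, 13/50, 2/5, 27/50, 16/25, 17/25, 43/50, 1]
j=0: u_0=7/200 ∈ [0, 1/10) → index 0
j=1: u_1=27/200 ∈ [3/25, 11/50) → index 2
j=2: u_2=47/200 ∈ [11/50, 13/50) → index 3
j=3: u_3=67/200 ∈ [13/50, 2/5) → index 4
j=4: u_4=87/200 ∈ [2/5, 27/50) → index 5
j=5: u_5=107/200 ∈ [2/5, 27/50) → index 5
j=6: u_6=127/200 ∈ [27/50, 16/25) → index 6
j=7: u_7=147/200 ∈ [17/25, 43/50) → index 8
j=8: u_8=167/200 ∈ [17/25, 43/50) → index 8
j=9: u_9=187/200 ∈ [43/50, 1) → index 9

0 2 3 4 5 5 6 8 8 9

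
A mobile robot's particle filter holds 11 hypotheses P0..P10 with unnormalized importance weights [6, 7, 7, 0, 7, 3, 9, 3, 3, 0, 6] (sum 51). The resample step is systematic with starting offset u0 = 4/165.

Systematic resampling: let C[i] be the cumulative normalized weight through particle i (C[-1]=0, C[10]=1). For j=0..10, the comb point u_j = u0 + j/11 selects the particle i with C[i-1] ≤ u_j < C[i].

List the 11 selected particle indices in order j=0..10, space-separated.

C = [2/17, 13/51, 20/51, 20/51, 9/17, 10/17, 13/17, 14/17, 15/17, 15/17, 1]
j=0: u_0=4/165 ∈ [0, 2/17) → index 0
j=1: u_1=19/165 ∈ [0, 2/17) → index 0
j=2: u_2=34/165 ∈ [2/17, 13/51) → index 1
j=3: u_3=49/165 ∈ [13/51, 20/51) → index 2
j=4: u_4=64/165 ∈ [13/51, 20/51) → index 2
j=5: u_5=79/165 ∈ [20/51, 9/17) → index 4
j=6: u_6=94/165 ∈ [9/17, 10/17) → index 5
j=7: u_7=109/165 ∈ [10/17, 13/17) → index 6
j=8: u_8=124/165 ∈ [10/17, 13/17) → index 6
j=9: u_9=139/165 ∈ [14/17, 15/17) → index 8
j=10: u_10=14/15 ∈ [15/17, 1) → index 10

0 0 1 2 2 4 5 6 6 8 10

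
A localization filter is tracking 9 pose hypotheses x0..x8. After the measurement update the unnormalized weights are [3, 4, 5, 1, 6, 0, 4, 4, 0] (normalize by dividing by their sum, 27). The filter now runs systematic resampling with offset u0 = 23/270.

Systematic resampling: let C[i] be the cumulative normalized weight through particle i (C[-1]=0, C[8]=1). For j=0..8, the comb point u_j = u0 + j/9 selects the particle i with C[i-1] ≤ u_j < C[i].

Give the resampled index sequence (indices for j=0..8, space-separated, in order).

C = [1/9, 7/27, 4/9, 13/27, 19/27, 19/27, 23/27, 1, 1]
j=0: u_0=23/270 ∈ [0, 1/9) → index 0
j=1: u_1=53/270 ∈ [1/9, 7/27) → index 1
j=2: u_2=83/270 ∈ [7/27, 4/9) → index 2
j=3: u_3=113/270 ∈ [7/27, 4/9) → index 2
j=4: u_4=143/270 ∈ [13/27, 19/27) → index 4
j=5: u_5=173/270 ∈ [13/27, 19/27) → index 4
j=6: u_6=203/270 ∈ [19/27, 23/27) → index 6
j=7: u_7=233/270 ∈ [23/27, 1) → index 7
j=8: u_8=263/270 ∈ [23/27, 1) → index 7

0 1 2 2 4 4 6 7 7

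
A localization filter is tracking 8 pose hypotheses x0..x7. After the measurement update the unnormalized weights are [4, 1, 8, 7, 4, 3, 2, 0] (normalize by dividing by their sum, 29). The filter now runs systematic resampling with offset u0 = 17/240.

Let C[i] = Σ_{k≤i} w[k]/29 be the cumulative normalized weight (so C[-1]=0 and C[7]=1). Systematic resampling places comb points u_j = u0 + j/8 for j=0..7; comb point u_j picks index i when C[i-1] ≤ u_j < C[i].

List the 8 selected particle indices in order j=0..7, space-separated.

0 2 2 2 3 4 4 6

C = [4/29, 5/29, 13/29, 20/29, 24/29, 27/29, 1, 1]
j=0: u_0=17/240 ∈ [0, 4/29) → index 0
j=1: u_1=47/240 ∈ [5/29, 13/29) → index 2
j=2: u_2=77/240 ∈ [5/29, 13/29) → index 2
j=3: u_3=107/240 ∈ [5/29, 13/29) → index 2
j=4: u_4=137/240 ∈ [13/29, 20/29) → index 3
j=5: u_5=167/240 ∈ [20/29, 24/29) → index 4
j=6: u_6=197/240 ∈ [20/29, 24/29) → index 4
j=7: u_7=227/240 ∈ [27/29, 1) → index 6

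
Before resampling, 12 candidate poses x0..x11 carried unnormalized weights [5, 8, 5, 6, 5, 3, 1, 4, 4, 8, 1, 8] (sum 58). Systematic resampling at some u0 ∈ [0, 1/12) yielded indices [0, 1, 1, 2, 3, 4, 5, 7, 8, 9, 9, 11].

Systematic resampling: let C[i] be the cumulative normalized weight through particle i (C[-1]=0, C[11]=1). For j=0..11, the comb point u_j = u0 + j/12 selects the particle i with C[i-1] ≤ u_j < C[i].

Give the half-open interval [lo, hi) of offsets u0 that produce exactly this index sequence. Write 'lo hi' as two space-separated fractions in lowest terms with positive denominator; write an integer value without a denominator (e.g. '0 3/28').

1/348 1/87

C = [5/58, 13/58, 9/29, 12/29, 1/2, 16/29, 33/58, 37/58, 41/58, 49/58, 25/29, 1]
j=0 picked index 0: u0 ∈ [0, 5/58)
j=1 picked index 1: u0 ∈ [1/348, 49/348)
j=2 picked index 1: u0 ∈ [-7/87, 5/87)
j=3 picked index 2: u0 ∈ [-3/116, 7/116)
j=4 picked index 3: u0 ∈ [-2/87, 7/87)
j=5 picked index 4: u0 ∈ [-1/348, 1/12)
j=6 picked index 5: u0 ∈ [0, 3/58)
j=7 picked index 7: u0 ∈ [-5/348, 19/348)
j=8 picked index 8: u0 ∈ [-5/174, 7/174)
j=9 picked index 9: u0 ∈ [-5/116, 11/116)
j=10 picked index 9: u0 ∈ [-11/87, 1/87)
j=11 picked index 11: u0 ∈ [-19/348, 1/12)
intersection: [1/348, 1/87)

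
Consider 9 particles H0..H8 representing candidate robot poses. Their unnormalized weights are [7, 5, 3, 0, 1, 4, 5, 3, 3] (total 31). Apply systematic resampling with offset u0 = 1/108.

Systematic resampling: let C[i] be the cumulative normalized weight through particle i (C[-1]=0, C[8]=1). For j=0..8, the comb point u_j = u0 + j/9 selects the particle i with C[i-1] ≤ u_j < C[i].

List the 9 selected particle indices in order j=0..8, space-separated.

0 0 1 1 2 5 6 6 7

C = [7/31, 12/31, 15/31, 15/31, 16/31, 20/31, 25/31, 28/31, 1]
j=0: u_0=1/108 ∈ [0, 7/31) → index 0
j=1: u_1=13/108 ∈ [0, 7/31) → index 0
j=2: u_2=25/108 ∈ [7/31, 12/31) → index 1
j=3: u_3=37/108 ∈ [7/31, 12/31) → index 1
j=4: u_4=49/108 ∈ [12/31, 15/31) → index 2
j=5: u_5=61/108 ∈ [16/31, 20/31) → index 5
j=6: u_6=73/108 ∈ [20/31, 25/31) → index 6
j=7: u_7=85/108 ∈ [20/31, 25/31) → index 6
j=8: u_8=97/108 ∈ [25/31, 28/31) → index 7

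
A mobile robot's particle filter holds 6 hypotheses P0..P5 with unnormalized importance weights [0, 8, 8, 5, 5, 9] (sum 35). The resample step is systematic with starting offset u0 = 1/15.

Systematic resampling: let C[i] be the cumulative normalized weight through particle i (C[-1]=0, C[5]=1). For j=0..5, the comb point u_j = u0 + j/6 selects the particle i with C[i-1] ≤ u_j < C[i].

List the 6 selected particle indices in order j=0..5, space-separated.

1 2 2 3 4 5

C = [0, 8/35, 16/35, 3/5, 26/35, 1]
j=0: u_0=1/15 ∈ [0, 8/35) → index 1
j=1: u_1=7/30 ∈ [8/35, 16/35) → index 2
j=2: u_2=2/5 ∈ [8/35, 16/35) → index 2
j=3: u_3=17/30 ∈ [16/35, 3/5) → index 3
j=4: u_4=11/15 ∈ [3/5, 26/35) → index 4
j=5: u_5=9/10 ∈ [26/35, 1) → index 5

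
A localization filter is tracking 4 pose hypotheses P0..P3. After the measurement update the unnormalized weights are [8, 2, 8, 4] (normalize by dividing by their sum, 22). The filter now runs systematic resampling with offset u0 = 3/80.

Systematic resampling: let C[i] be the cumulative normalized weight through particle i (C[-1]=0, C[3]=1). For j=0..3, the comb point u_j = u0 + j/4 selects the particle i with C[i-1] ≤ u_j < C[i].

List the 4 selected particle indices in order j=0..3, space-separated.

0 0 2 2

C = [4/11, 5/11, 9/11, 1]
j=0: u_0=3/80 ∈ [0, 4/11) → index 0
j=1: u_1=23/80 ∈ [0, 4/11) → index 0
j=2: u_2=43/80 ∈ [5/11, 9/11) → index 2
j=3: u_3=63/80 ∈ [5/11, 9/11) → index 2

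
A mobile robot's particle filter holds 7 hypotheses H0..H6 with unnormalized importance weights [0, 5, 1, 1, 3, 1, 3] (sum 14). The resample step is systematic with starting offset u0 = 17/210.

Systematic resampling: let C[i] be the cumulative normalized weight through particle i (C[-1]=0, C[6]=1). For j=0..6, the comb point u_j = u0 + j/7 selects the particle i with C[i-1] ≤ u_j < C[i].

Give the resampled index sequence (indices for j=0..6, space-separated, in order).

1 1 2 4 4 6 6

C = [0, 5/14, 3/7, 1/2, 5/7, 11/14, 1]
j=0: u_0=17/210 ∈ [0, 5/14) → index 1
j=1: u_1=47/210 ∈ [0, 5/14) → index 1
j=2: u_2=11/30 ∈ [5/14, 3/7) → index 2
j=3: u_3=107/210 ∈ [1/2, 5/7) → index 4
j=4: u_4=137/210 ∈ [1/2, 5/7) → index 4
j=5: u_5=167/210 ∈ [11/14, 1) → index 6
j=6: u_6=197/210 ∈ [11/14, 1) → index 6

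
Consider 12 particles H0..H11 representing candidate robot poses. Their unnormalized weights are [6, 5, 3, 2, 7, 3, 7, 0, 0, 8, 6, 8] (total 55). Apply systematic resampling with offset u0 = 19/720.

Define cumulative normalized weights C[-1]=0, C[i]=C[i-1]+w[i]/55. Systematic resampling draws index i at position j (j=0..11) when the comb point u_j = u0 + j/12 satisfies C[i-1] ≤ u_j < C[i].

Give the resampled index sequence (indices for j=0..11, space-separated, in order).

0 1 1 3 4 5 6 9 9 10 11 11

C = [6/55, 1/5, 14/55, 16/55, 23/55, 26/55, 3/5, 3/5, 3/5, 41/55, 47/55, 1]
j=0: u_0=19/720 ∈ [0, 6/55) → index 0
j=1: u_1=79/720 ∈ [6/55, 1/5) → index 1
j=2: u_2=139/720 ∈ [6/55, 1/5) → index 1
j=3: u_3=199/720 ∈ [14/55, 16/55) → index 3
j=4: u_4=259/720 ∈ [16/55, 23/55) → index 4
j=5: u_5=319/720 ∈ [23/55, 26/55) → index 5
j=6: u_6=379/720 ∈ [26/55, 3/5) → index 6
j=7: u_7=439/720 ∈ [3/5, 41/55) → index 9
j=8: u_8=499/720 ∈ [3/5, 41/55) → index 9
j=9: u_9=559/720 ∈ [41/55, 47/55) → index 10
j=10: u_10=619/720 ∈ [47/55, 1) → index 11
j=11: u_11=679/720 ∈ [47/55, 1) → index 11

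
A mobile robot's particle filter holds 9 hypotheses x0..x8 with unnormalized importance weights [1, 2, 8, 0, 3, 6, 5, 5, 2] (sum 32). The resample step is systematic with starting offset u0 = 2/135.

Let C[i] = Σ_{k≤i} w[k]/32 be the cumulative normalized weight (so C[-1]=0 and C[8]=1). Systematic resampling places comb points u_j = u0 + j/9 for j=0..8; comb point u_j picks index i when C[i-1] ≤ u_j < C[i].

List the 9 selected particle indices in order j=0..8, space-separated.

0 2 2 4 5 5 6 7 7

C = [1/32, 3/32, 11/32, 11/32, 7/16, 5/8, 25/32, 15/16, 1]
j=0: u_0=2/135 ∈ [0, 1/32) → index 0
j=1: u_1=17/135 ∈ [3/32, 11/32) → index 2
j=2: u_2=32/135 ∈ [3/32, 11/32) → index 2
j=3: u_3=47/135 ∈ [11/32, 7/16) → index 4
j=4: u_4=62/135 ∈ [7/16, 5/8) → index 5
j=5: u_5=77/135 ∈ [7/16, 5/8) → index 5
j=6: u_6=92/135 ∈ [5/8, 25/32) → index 6
j=7: u_7=107/135 ∈ [25/32, 15/16) → index 7
j=8: u_8=122/135 ∈ [25/32, 15/16) → index 7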